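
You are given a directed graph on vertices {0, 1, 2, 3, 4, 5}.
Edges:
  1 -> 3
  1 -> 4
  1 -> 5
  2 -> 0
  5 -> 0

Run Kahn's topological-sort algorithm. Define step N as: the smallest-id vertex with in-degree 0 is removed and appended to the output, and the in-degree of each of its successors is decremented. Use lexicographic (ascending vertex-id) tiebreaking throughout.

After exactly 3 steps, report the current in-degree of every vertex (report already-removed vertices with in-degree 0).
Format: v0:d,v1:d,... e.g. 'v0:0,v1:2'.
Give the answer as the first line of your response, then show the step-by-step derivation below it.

v0:1,v1:0,v2:0,v3:0,v4:0,v5:0

step 1: output 1; order=[1]; indeg=(2,0,0,0,0,0)
step 2: output 2; order=[1,2]; indeg=(1,0,0,0,0,0)
step 3: output 3; order=[1,2,3]; indeg=(1,0,0,0,0,0)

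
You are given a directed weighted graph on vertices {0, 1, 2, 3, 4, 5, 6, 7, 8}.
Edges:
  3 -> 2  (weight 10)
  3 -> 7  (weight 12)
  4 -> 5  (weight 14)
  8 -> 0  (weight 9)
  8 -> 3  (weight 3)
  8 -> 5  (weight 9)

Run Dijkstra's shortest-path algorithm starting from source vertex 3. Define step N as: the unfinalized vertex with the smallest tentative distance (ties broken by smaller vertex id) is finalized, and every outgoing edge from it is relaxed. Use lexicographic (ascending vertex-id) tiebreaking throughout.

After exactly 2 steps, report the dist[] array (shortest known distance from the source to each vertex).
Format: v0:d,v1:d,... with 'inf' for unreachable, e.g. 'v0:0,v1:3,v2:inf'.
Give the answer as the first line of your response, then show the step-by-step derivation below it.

v0:inf,v1:inf,v2:10,v3:0,v4:inf,v5:inf,v6:inf,v7:12,v8:inf

step 1: dist = v0:inf,v1:inf,v2:10,v3:0,v4:inf,v5:inf,v6:inf,v7:12,v8:inf
step 2: dist = v0:inf,v1:inf,v2:10,v3:0,v4:inf,v5:inf,v6:inf,v7:12,v8:inf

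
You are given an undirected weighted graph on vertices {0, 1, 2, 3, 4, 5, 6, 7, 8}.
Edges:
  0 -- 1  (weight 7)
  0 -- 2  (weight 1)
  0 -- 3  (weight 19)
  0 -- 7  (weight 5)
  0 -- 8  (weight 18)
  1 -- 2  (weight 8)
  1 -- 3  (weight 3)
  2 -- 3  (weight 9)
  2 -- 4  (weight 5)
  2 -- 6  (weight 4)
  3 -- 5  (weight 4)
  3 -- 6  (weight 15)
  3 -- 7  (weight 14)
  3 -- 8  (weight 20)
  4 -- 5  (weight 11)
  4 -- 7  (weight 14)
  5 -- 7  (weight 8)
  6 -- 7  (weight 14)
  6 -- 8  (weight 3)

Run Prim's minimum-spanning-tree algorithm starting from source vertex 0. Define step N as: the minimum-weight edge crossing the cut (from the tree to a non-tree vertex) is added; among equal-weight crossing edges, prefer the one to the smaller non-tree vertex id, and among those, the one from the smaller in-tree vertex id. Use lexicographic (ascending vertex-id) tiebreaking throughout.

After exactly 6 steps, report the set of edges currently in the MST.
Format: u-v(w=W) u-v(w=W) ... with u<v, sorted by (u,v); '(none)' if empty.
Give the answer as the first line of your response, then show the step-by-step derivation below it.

0-1(w=7) 0-2(w=1) 0-7(w=5) 2-4(w=5) 2-6(w=4) 6-8(w=3)

step 1: add edge 0-2 (w=1); MST = {0-2(w=1)}
step 2: add edge 2-6 (w=4); MST = {0-2(w=1) 2-6(w=4)}
step 3: add edge 6-8 (w=3); MST = {0-2(w=1) 2-6(w=4) 6-8(w=3)}
step 4: add edge 2-4 (w=5); MST = {0-2(w=1) 2-4(w=5) 2-6(w=4) 6-8(w=3)}
step 5: add edge 0-7 (w=5); MST = {0-2(w=1) 0-7(w=5) 2-4(w=5) 2-6(w=4) 6-8(w=3)}
step 6: add edge 0-1 (w=7); MST = {0-1(w=7) 0-2(w=1) 0-7(w=5) 2-4(w=5) 2-6(w=4) 6-8(w=3)}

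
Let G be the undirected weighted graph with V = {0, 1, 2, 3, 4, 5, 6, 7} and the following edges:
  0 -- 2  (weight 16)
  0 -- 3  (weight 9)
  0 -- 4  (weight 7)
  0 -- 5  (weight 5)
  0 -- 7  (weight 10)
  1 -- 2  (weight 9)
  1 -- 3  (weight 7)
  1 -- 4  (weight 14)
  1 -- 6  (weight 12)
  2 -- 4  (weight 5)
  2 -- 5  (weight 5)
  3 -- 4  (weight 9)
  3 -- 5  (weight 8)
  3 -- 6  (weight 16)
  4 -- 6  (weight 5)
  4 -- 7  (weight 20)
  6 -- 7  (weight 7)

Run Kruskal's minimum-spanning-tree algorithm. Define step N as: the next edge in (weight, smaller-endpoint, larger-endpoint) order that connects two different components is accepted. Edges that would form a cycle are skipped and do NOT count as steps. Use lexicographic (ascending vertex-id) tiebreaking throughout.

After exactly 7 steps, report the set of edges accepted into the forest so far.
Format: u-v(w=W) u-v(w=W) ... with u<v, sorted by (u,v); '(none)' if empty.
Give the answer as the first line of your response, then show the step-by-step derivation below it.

0-5(w=5) 1-3(w=7) 2-4(w=5) 2-5(w=5) 3-5(w=8) 4-6(w=5) 6-7(w=7)

step 1: add edge 0-5 (w=5); MST = {0-5(w=5)}
step 2: add edge 2-4 (w=5); MST = {0-5(w=5) 2-4(w=5)}
step 3: add edge 2-5 (w=5); MST = {0-5(w=5) 2-4(w=5) 2-5(w=5)}
step 4: add edge 4-6 (w=5); MST = {0-5(w=5) 2-4(w=5) 2-5(w=5) 4-6(w=5)}
step 5: add edge 1-3 (w=7); MST = {0-5(w=5) 1-3(w=7) 2-4(w=5) 2-5(w=5) 4-6(w=5)}
step 6: add edge 6-7 (w=7); MST = {0-5(w=5) 1-3(w=7) 2-4(w=5) 2-5(w=5) 4-6(w=5) 6-7(w=7)}
step 7: add edge 3-5 (w=8); MST = {0-5(w=5) 1-3(w=7) 2-4(w=5) 2-5(w=5) 3-5(w=8) 4-6(w=5) 6-7(w=7)}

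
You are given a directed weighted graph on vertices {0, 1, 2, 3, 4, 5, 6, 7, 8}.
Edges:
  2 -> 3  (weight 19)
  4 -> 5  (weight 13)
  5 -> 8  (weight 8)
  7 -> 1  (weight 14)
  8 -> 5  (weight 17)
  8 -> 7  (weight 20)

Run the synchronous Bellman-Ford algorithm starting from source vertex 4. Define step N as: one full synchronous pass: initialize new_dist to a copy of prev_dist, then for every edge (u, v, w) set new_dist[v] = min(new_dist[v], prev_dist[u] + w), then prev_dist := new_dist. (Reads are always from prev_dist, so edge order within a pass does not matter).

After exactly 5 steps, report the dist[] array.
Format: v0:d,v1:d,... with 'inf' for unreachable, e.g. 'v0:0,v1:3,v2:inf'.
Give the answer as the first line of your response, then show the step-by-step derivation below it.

v0:inf,v1:55,v2:inf,v3:inf,v4:0,v5:13,v6:inf,v7:41,v8:21

step 1: dist = v0:inf,v1:inf,v2:inf,v3:inf,v4:0,v5:13,v6:inf,v7:inf,v8:inf
step 2: dist = v0:inf,v1:inf,v2:inf,v3:inf,v4:0,v5:13,v6:inf,v7:inf,v8:21
step 3: dist = v0:inf,v1:inf,v2:inf,v3:inf,v4:0,v5:13,v6:inf,v7:41,v8:21
step 4: dist = v0:inf,v1:55,v2:inf,v3:inf,v4:0,v5:13,v6:inf,v7:41,v8:21
step 5: dist = v0:inf,v1:55,v2:inf,v3:inf,v4:0,v5:13,v6:inf,v7:41,v8:21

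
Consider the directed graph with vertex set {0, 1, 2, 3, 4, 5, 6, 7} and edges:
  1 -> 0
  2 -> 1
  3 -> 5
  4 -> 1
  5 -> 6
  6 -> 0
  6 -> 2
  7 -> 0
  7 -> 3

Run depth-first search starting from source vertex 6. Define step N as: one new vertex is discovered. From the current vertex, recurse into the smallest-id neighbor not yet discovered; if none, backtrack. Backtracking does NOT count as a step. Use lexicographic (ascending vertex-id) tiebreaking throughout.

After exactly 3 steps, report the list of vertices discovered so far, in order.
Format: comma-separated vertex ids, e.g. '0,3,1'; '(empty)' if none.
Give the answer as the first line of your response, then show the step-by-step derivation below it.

6,0,2

step 1: discover 6; path=6; order=6
step 2: discover 0; path=6>0; order=6,0
step 3: discover 2; path=6>2; order=6,0,2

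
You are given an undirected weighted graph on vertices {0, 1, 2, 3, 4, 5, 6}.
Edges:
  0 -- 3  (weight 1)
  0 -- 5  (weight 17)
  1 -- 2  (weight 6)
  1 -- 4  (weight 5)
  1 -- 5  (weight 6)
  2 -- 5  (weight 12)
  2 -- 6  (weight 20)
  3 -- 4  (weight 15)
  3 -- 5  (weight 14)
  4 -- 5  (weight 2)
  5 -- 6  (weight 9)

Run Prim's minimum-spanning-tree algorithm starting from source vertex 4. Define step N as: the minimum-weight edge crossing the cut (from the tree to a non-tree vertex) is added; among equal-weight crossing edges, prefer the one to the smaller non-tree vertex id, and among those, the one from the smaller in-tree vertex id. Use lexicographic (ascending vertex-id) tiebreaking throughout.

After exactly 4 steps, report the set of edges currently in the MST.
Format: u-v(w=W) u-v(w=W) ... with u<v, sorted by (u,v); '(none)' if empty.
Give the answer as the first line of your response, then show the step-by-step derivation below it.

1-2(w=6) 1-4(w=5) 4-5(w=2) 5-6(w=9)

step 1: add edge 4-5 (w=2); MST = {4-5(w=2)}
step 2: add edge 1-4 (w=5); MST = {1-4(w=5) 4-5(w=2)}
step 3: add edge 1-2 (w=6); MST = {1-2(w=6) 1-4(w=5) 4-5(w=2)}
step 4: add edge 5-6 (w=9); MST = {1-2(w=6) 1-4(w=5) 4-5(w=2) 5-6(w=9)}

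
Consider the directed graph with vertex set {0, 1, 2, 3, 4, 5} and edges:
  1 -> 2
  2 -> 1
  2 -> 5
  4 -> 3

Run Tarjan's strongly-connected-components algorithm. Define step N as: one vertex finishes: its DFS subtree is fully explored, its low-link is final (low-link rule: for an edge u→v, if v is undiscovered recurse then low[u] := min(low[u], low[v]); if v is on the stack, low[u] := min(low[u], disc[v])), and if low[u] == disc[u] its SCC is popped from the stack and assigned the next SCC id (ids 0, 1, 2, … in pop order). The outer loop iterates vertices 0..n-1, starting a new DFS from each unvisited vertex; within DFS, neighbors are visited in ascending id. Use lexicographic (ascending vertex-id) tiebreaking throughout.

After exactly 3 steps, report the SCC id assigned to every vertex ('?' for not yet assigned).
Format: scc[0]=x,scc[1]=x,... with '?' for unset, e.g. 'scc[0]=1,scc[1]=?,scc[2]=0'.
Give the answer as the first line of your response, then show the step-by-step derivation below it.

scc[0]=0,scc[1]=?,scc[2]=?,scc[3]=?,scc[4]=?,scc[5]=1

step 1: low=(low[0]=0,low[1]=?,low[2]=?,low[3]=?,low[4]=?,low[5]=?); scc=(scc[0]=0,scc[1]=?,scc[2]=?,scc[3]=?,scc[4]=?,scc[5]=?)
step 2: low=(low[0]=0,low[1]=1,low[2]=1,low[3]=?,low[4]=?,low[5]=3); scc=(scc[0]=0,scc[1]=?,scc[2]=?,scc[3]=?,scc[4]=?,scc[5]=1)
step 3: low=(low[0]=0,low[1]=1,low[2]=1,low[3]=?,low[4]=?,low[5]=3); scc=(scc[0]=0,scc[1]=?,scc[2]=?,scc[3]=?,scc[4]=?,scc[5]=1)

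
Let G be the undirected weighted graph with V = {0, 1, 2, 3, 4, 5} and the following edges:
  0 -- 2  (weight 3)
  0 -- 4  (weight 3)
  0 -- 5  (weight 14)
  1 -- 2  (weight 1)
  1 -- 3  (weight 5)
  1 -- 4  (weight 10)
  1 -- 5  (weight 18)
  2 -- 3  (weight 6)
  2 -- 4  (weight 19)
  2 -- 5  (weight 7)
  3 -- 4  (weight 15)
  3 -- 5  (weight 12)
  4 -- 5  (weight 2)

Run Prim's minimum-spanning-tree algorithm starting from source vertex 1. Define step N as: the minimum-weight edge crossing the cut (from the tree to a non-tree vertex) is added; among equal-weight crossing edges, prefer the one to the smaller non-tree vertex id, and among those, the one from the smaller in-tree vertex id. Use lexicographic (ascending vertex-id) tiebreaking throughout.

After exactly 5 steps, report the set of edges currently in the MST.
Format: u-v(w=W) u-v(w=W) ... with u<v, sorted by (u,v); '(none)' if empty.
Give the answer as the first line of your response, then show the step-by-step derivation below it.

0-2(w=3) 0-4(w=3) 1-2(w=1) 1-3(w=5) 4-5(w=2)

step 1: add edge 1-2 (w=1); MST = {1-2(w=1)}
step 2: add edge 0-2 (w=3); MST = {0-2(w=3) 1-2(w=1)}
step 3: add edge 0-4 (w=3); MST = {0-2(w=3) 0-4(w=3) 1-2(w=1)}
step 4: add edge 4-5 (w=2); MST = {0-2(w=3) 0-4(w=3) 1-2(w=1) 4-5(w=2)}
step 5: add edge 1-3 (w=5); MST = {0-2(w=3) 0-4(w=3) 1-2(w=1) 1-3(w=5) 4-5(w=2)}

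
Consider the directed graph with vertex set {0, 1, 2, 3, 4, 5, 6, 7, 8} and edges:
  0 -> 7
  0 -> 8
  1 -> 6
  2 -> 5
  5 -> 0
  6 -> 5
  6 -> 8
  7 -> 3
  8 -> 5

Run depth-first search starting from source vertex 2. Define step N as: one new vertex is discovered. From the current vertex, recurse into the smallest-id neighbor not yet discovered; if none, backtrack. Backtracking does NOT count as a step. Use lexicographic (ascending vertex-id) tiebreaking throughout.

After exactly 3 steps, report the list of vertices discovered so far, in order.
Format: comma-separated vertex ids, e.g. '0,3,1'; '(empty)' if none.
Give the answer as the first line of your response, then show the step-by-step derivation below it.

2,5,0

step 1: discover 2; path=2; order=2
step 2: discover 5; path=2>5; order=2,5
step 3: discover 0; path=2>5>0; order=2,5,0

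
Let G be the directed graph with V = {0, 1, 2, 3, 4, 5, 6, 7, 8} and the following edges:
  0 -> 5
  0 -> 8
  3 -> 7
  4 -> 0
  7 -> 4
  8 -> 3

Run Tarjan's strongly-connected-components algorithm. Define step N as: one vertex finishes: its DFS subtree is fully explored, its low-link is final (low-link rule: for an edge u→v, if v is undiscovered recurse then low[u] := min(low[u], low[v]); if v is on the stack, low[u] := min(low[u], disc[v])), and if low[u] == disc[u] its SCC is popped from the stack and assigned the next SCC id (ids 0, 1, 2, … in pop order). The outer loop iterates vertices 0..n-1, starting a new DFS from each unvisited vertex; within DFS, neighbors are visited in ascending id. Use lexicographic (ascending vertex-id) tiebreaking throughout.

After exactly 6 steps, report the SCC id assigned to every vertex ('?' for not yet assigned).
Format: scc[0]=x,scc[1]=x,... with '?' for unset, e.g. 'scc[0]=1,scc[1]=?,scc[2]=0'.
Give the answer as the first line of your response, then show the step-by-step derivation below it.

scc[0]=1,scc[1]=?,scc[2]=?,scc[3]=1,scc[4]=1,scc[5]=0,scc[6]=?,scc[7]=1,scc[8]=1

step 1: low=(low[0]=0,low[1]=?,low[2]=?,low[3]=?,low[4]=?,low[5]=1,low[6]=?,low[7]=?,low[8]=?); scc=(scc[0]=?,scc[1]=?,scc[2]=?,scc[3]=?,scc[4]=?,scc[5]=0,scc[6]=?,scc[7]=?,scc[8]=?)
step 2: low=(low[0]=0,low[1]=?,low[2]=?,low[3]=3,low[4]=0,low[5]=1,low[6]=?,low[7]=4,low[8]=2); scc=(scc[0]=?,scc[1]=?,scc[2]=?,scc[3]=?,scc[4]=?,scc[5]=0,scc[6]=?,scc[7]=?,scc[8]=?)
step 3: low=(low[0]=0,low[1]=?,low[2]=?,low[3]=3,low[4]=0,low[5]=1,low[6]=?,low[7]=0,low[8]=2); scc=(scc[0]=?,scc[1]=?,scc[2]=?,scc[3]=?,scc[4]=?,scc[5]=0,scc[6]=?,scc[7]=?,scc[8]=?)
step 4: low=(low[0]=0,low[1]=?,low[2]=?,low[3]=0,low[4]=0,low[5]=1,low[6]=?,low[7]=0,low[8]=2); scc=(scc[0]=?,scc[1]=?,scc[2]=?,scc[3]=?,scc[4]=?,scc[5]=0,scc[6]=?,scc[7]=?,scc[8]=?)
step 5: low=(low[0]=0,low[1]=?,low[2]=?,low[3]=0,low[4]=0,low[5]=1,low[6]=?,low[7]=0,low[8]=0); scc=(scc[0]=?,scc[1]=?,scc[2]=?,scc[3]=?,scc[4]=?,scc[5]=0,scc[6]=?,scc[7]=?,scc[8]=?)
step 6: low=(low[0]=0,low[1]=?,low[2]=?,low[3]=0,low[4]=0,low[5]=1,low[6]=?,low[7]=0,low[8]=0); scc=(scc[0]=1,scc[1]=?,scc[2]=?,scc[3]=1,scc[4]=1,scc[5]=0,scc[6]=?,scc[7]=1,scc[8]=1)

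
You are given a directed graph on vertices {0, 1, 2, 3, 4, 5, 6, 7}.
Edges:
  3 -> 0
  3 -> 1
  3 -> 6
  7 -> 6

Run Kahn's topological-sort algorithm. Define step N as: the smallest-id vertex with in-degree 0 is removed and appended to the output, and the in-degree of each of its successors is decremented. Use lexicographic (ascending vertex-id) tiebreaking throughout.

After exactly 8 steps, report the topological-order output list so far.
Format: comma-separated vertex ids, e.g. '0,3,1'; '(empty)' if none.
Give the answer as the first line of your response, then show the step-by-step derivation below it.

2,3,0,1,4,5,7,6

step 1: output 2; order=[2]; indeg=(1,1,0,0,0,0,2,0)
step 2: output 3; order=[2,3]; indeg=(0,0,0,0,0,0,1,0)
step 3: output 0; order=[2,3,0]; indeg=(0,0,0,0,0,0,1,0)
step 4: output 1; order=[2,3,0,1]; indeg=(0,0,0,0,0,0,1,0)
step 5: output 4; order=[2,3,0,1,4]; indeg=(0,0,0,0,0,0,1,0)
step 6: output 5; order=[2,3,0,1,4,5]; indeg=(0,0,0,0,0,0,1,0)
step 7: output 7; order=[2,3,0,1,4,5,7]; indeg=(0,0,0,0,0,0,0,0)
step 8: output 6; order=[2,3,0,1,4,5,7,6]; indeg=(0,0,0,0,0,0,0,0)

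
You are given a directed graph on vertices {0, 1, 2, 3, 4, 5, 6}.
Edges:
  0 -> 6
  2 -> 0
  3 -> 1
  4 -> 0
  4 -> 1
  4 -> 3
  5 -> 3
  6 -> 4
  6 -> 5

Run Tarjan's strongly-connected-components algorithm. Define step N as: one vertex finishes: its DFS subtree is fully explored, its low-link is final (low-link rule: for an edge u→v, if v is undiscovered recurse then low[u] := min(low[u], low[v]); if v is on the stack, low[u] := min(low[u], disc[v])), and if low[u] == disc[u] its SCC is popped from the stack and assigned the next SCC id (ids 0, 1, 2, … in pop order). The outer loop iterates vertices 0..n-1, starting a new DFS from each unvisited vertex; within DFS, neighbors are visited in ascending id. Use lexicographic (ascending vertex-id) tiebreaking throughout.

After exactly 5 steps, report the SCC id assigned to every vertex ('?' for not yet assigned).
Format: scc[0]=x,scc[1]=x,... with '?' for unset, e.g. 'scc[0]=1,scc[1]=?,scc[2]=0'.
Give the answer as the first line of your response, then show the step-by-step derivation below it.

scc[0]=?,scc[1]=0,scc[2]=?,scc[3]=1,scc[4]=?,scc[5]=2,scc[6]=?

step 1: low=(low[0]=0,low[1]=3,low[2]=?,low[3]=?,low[4]=0,low[5]=?,low[6]=1); scc=(scc[0]=?,scc[1]=0,scc[2]=?,scc[3]=?,scc[4]=?,scc[5]=?,scc[6]=?)
step 2: low=(low[0]=0,low[1]=3,low[2]=?,low[3]=4,low[4]=0,low[5]=?,low[6]=1); scc=(scc[0]=?,scc[1]=0,scc[2]=?,scc[3]=1,scc[4]=?,scc[5]=?,scc[6]=?)
step 3: low=(low[0]=0,low[1]=3,low[2]=?,low[3]=4,low[4]=0,low[5]=?,low[6]=1); scc=(scc[0]=?,scc[1]=0,scc[2]=?,scc[3]=1,scc[4]=?,scc[5]=?,scc[6]=?)
step 4: low=(low[0]=0,low[1]=3,low[2]=?,low[3]=4,low[4]=0,low[5]=5,low[6]=0); scc=(scc[0]=?,scc[1]=0,scc[2]=?,scc[3]=1,scc[4]=?,scc[5]=2,scc[6]=?)
step 5: low=(low[0]=0,low[1]=3,low[2]=?,low[3]=4,low[4]=0,low[5]=5,low[6]=0); scc=(scc[0]=?,scc[1]=0,scc[2]=?,scc[3]=1,scc[4]=?,scc[5]=2,scc[6]=?)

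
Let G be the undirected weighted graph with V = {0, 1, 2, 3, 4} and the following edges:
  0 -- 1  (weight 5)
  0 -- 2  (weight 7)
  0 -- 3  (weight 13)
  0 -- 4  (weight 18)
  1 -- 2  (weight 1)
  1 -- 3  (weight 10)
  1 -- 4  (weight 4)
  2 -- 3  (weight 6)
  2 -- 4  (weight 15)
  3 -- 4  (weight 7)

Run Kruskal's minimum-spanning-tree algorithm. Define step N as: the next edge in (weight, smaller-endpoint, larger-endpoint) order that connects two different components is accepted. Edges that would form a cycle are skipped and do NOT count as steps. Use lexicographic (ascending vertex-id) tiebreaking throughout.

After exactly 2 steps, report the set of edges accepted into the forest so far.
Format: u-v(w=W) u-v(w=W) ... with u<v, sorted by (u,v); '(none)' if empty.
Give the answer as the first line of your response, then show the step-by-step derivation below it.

1-2(w=1) 1-4(w=4)

step 1: add edge 1-2 (w=1); MST = {1-2(w=1)}
step 2: add edge 1-4 (w=4); MST = {1-2(w=1) 1-4(w=4)}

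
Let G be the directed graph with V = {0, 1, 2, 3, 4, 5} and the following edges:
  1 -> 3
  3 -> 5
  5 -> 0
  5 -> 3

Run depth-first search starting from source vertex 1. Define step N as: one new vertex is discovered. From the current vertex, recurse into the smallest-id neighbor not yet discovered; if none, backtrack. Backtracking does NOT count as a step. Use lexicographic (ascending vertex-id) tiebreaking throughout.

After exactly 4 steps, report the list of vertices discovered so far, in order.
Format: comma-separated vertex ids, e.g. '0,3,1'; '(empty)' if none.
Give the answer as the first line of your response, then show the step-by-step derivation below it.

1,3,5,0

step 1: discover 1; path=1; order=1
step 2: discover 3; path=1>3; order=1,3
step 3: discover 5; path=1>3>5; order=1,3,5
step 4: discover 0; path=1>3>5>0; order=1,3,5,0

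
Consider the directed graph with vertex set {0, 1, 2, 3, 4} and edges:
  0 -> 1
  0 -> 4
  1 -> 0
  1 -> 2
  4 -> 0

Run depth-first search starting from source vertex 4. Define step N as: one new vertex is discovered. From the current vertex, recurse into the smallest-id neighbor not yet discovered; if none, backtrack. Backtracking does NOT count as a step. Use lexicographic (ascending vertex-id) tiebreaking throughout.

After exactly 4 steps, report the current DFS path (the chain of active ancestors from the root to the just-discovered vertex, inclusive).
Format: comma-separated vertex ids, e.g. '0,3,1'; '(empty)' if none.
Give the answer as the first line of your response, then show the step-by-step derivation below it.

4,0,1,2

step 1: discover 4; path=4; order=4
step 2: discover 0; path=4>0; order=4,0
step 3: discover 1; path=4>0>1; order=4,0,1
step 4: discover 2; path=4>0>1>2; order=4,0,1,2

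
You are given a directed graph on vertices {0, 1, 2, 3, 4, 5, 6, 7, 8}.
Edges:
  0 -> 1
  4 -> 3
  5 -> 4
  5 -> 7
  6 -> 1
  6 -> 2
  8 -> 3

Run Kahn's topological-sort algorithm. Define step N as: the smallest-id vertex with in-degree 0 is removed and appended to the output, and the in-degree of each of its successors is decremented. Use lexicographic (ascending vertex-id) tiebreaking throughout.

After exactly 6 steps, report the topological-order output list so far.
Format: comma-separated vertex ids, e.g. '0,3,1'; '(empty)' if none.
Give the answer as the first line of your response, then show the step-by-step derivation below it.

0,5,4,6,1,2

step 1: output 0; order=[0]; indeg=(0,1,1,2,1,0,0,1,0)
step 2: output 5; order=[0,5]; indeg=(0,1,1,2,0,0,0,0,0)
step 3: output 4; order=[0,5,4]; indeg=(0,1,1,1,0,0,0,0,0)
step 4: output 6; order=[0,5,4,6]; indeg=(0,0,0,1,0,0,0,0,0)
step 5: output 1; order=[0,5,4,6,1]; indeg=(0,0,0,1,0,0,0,0,0)
step 6: output 2; order=[0,5,4,6,1,2]; indeg=(0,0,0,1,0,0,0,0,0)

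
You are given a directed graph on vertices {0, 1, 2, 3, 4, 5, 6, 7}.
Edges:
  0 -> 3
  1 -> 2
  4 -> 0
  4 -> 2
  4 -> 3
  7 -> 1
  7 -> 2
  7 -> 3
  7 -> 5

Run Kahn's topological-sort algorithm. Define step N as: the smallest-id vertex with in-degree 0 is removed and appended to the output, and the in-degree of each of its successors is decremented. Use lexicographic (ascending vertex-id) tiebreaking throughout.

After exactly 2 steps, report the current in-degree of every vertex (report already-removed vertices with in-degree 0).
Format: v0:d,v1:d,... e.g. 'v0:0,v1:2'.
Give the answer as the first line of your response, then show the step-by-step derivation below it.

v0:0,v1:1,v2:2,v3:1,v4:0,v5:1,v6:0,v7:0

step 1: output 4; order=[4]; indeg=(0,1,2,2,0,1,0,0)
step 2: output 0; order=[4,0]; indeg=(0,1,2,1,0,1,0,0)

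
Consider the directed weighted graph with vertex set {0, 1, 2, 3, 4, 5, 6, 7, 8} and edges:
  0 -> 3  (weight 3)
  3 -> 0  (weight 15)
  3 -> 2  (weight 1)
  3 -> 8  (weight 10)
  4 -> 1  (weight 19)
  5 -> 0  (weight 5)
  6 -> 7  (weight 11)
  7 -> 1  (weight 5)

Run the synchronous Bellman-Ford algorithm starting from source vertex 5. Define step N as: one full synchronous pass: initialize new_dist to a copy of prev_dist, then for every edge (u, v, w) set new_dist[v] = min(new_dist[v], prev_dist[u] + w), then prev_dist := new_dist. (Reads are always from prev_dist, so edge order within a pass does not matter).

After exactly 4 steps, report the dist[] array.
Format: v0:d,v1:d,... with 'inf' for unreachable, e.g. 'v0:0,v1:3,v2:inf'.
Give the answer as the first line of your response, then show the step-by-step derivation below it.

v0:5,v1:inf,v2:9,v3:8,v4:inf,v5:0,v6:inf,v7:inf,v8:18

step 1: dist = v0:5,v1:inf,v2:inf,v3:inf,v4:inf,v5:0,v6:inf,v7:inf,v8:inf
step 2: dist = v0:5,v1:inf,v2:inf,v3:8,v4:inf,v5:0,v6:inf,v7:inf,v8:inf
step 3: dist = v0:5,v1:inf,v2:9,v3:8,v4:inf,v5:0,v6:inf,v7:inf,v8:18
step 4: dist = v0:5,v1:inf,v2:9,v3:8,v4:inf,v5:0,v6:inf,v7:inf,v8:18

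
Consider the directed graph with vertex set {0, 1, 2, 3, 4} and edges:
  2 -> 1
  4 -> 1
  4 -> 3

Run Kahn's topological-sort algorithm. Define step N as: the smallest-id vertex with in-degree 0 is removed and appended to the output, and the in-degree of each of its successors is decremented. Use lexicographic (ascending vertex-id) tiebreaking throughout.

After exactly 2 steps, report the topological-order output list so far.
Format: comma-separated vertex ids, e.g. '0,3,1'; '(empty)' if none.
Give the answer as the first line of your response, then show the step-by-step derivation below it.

0,2

step 1: output 0; order=[0]; indeg=(0,2,0,1,0)
step 2: output 2; order=[0,2]; indeg=(0,1,0,1,0)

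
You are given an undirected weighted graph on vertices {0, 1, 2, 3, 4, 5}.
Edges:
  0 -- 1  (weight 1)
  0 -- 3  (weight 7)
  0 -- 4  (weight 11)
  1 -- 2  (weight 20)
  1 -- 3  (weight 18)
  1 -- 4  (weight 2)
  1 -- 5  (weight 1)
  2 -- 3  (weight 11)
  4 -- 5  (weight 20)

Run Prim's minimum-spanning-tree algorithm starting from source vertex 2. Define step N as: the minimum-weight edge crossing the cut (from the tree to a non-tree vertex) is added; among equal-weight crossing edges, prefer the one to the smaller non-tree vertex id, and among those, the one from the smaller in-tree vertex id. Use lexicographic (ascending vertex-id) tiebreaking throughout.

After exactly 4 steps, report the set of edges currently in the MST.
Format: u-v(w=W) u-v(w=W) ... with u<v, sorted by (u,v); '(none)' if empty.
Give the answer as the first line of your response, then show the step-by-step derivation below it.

0-1(w=1) 0-3(w=7) 1-5(w=1) 2-3(w=11)

step 1: add edge 2-3 (w=11); MST = {2-3(w=11)}
step 2: add edge 0-3 (w=7); MST = {0-3(w=7) 2-3(w=11)}
step 3: add edge 0-1 (w=1); MST = {0-1(w=1) 0-3(w=7) 2-3(w=11)}
step 4: add edge 1-5 (w=1); MST = {0-1(w=1) 0-3(w=7) 1-5(w=1) 2-3(w=11)}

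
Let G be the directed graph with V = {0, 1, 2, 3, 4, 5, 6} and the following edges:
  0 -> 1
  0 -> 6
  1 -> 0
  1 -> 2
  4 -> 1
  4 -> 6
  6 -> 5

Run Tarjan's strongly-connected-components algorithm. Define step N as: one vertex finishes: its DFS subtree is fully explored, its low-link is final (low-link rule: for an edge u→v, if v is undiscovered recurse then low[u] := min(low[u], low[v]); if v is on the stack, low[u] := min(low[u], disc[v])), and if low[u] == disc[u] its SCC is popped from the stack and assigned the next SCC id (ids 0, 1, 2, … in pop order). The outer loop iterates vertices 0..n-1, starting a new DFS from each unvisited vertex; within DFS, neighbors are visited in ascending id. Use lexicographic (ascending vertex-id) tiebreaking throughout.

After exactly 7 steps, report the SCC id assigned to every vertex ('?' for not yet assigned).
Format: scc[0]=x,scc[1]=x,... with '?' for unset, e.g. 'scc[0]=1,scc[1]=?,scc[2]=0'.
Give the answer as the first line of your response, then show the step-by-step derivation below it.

scc[0]=3,scc[1]=3,scc[2]=0,scc[3]=4,scc[4]=5,scc[5]=1,scc[6]=2

step 1: low=(low[0]=0,low[1]=0,low[2]=2,low[3]=?,low[4]=?,low[5]=?,low[6]=?); scc=(scc[0]=?,scc[1]=?,scc[2]=0,scc[3]=?,scc[4]=?,scc[5]=?,scc[6]=?)
step 2: low=(low[0]=0,low[1]=0,low[2]=2,low[3]=?,low[4]=?,low[5]=?,low[6]=?); scc=(scc[0]=?,scc[1]=?,scc[2]=0,scc[3]=?,scc[4]=?,scc[5]=?,scc[6]=?)
step 3: low=(low[0]=0,low[1]=0,low[2]=2,low[3]=?,low[4]=?,low[5]=4,low[6]=3); scc=(scc[0]=?,scc[1]=?,scc[2]=0,scc[3]=?,scc[4]=?,scc[5]=1,scc[6]=?)
step 4: low=(low[0]=0,low[1]=0,low[2]=2,low[3]=?,low[4]=?,low[5]=4,low[6]=3); scc=(scc[0]=?,scc[1]=?,scc[2]=0,scc[3]=?,scc[4]=?,scc[5]=1,scc[6]=2)
step 5: low=(low[0]=0,low[1]=0,low[2]=2,low[3]=?,low[4]=?,low[5]=4,low[6]=3); scc=(scc[0]=3,scc[1]=3,scc[2]=0,scc[3]=?,scc[4]=?,scc[5]=1,scc[6]=2)
step 6: low=(low[0]=0,low[1]=0,low[2]=2,low[3]=5,low[4]=?,low[5]=4,low[6]=3); scc=(scc[0]=3,scc[1]=3,scc[2]=0,scc[3]=4,scc[4]=?,scc[5]=1,scc[6]=2)
step 7: low=(low[0]=0,low[1]=0,low[2]=2,low[3]=5,low[4]=6,low[5]=4,low[6]=3); scc=(scc[0]=3,scc[1]=3,scc[2]=0,scc[3]=4,scc[4]=5,scc[5]=1,scc[6]=2)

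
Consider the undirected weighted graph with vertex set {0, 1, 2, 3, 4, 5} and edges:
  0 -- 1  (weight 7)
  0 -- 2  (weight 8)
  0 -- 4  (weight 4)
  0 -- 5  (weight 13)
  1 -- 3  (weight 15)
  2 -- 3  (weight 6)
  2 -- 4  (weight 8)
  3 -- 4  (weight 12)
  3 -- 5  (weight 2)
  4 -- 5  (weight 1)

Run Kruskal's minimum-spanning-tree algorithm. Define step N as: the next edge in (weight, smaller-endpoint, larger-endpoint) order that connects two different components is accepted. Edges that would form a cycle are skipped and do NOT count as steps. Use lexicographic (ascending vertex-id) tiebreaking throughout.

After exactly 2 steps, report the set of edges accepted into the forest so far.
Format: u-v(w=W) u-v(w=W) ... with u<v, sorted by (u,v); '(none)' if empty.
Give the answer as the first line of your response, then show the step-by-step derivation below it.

3-5(w=2) 4-5(w=1)

step 1: add edge 4-5 (w=1); MST = {4-5(w=1)}
step 2: add edge 3-5 (w=2); MST = {3-5(w=2) 4-5(w=1)}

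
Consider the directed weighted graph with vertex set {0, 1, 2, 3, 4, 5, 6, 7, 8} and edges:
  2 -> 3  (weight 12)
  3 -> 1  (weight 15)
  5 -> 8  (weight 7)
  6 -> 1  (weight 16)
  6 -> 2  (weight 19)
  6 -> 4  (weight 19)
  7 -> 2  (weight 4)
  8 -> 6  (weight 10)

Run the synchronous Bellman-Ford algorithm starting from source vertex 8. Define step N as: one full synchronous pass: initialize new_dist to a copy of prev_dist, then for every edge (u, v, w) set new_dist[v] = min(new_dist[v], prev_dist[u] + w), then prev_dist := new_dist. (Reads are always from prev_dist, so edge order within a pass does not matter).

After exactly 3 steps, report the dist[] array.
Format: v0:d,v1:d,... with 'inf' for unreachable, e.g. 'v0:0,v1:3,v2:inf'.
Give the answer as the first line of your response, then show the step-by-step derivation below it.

v0:inf,v1:26,v2:29,v3:41,v4:29,v5:inf,v6:10,v7:inf,v8:0

step 1: dist = v0:inf,v1:inf,v2:inf,v3:inf,v4:inf,v5:inf,v6:10,v7:inf,v8:0
step 2: dist = v0:inf,v1:26,v2:29,v3:inf,v4:29,v5:inf,v6:10,v7:inf,v8:0
step 3: dist = v0:inf,v1:26,v2:29,v3:41,v4:29,v5:inf,v6:10,v7:inf,v8:0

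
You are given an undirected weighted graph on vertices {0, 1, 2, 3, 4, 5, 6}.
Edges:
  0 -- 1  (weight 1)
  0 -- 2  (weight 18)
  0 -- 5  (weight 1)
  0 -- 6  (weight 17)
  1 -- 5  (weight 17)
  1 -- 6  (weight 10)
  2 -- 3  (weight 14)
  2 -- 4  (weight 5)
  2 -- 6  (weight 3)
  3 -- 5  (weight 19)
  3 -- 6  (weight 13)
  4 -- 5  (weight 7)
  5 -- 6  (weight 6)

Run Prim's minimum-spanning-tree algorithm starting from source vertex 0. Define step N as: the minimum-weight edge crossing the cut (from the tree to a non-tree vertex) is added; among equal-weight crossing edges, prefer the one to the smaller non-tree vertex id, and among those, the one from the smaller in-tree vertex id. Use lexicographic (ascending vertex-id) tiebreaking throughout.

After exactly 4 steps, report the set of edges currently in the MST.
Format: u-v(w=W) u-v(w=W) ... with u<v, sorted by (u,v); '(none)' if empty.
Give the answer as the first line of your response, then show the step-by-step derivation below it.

0-1(w=1) 0-5(w=1) 2-6(w=3) 5-6(w=6)

step 1: add edge 0-1 (w=1); MST = {0-1(w=1)}
step 2: add edge 0-5 (w=1); MST = {0-1(w=1) 0-5(w=1)}
step 3: add edge 5-6 (w=6); MST = {0-1(w=1) 0-5(w=1) 5-6(w=6)}
step 4: add edge 2-6 (w=3); MST = {0-1(w=1) 0-5(w=1) 2-6(w=3) 5-6(w=6)}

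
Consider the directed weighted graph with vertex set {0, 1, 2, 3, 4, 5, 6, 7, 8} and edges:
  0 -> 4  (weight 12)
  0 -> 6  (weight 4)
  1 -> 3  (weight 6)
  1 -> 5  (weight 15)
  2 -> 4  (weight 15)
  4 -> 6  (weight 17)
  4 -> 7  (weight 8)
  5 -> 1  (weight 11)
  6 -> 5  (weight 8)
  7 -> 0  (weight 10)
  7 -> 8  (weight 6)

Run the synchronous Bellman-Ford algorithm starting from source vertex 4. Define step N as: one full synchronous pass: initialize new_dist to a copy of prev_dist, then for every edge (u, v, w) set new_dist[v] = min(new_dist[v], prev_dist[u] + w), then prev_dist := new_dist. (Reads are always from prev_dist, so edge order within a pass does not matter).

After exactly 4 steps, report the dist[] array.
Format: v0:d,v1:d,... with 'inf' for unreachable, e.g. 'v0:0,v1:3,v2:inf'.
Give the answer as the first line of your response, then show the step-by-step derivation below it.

v0:18,v1:36,v2:inf,v3:42,v4:0,v5:25,v6:17,v7:8,v8:14

step 1: dist = v0:inf,v1:inf,v2:inf,v3:inf,v4:0,v5:inf,v6:17,v7:8,v8:inf
step 2: dist = v0:18,v1:inf,v2:inf,v3:inf,v4:0,v5:25,v6:17,v7:8,v8:14
step 3: dist = v0:18,v1:36,v2:inf,v3:inf,v4:0,v5:25,v6:17,v7:8,v8:14
step 4: dist = v0:18,v1:36,v2:inf,v3:42,v4:0,v5:25,v6:17,v7:8,v8:14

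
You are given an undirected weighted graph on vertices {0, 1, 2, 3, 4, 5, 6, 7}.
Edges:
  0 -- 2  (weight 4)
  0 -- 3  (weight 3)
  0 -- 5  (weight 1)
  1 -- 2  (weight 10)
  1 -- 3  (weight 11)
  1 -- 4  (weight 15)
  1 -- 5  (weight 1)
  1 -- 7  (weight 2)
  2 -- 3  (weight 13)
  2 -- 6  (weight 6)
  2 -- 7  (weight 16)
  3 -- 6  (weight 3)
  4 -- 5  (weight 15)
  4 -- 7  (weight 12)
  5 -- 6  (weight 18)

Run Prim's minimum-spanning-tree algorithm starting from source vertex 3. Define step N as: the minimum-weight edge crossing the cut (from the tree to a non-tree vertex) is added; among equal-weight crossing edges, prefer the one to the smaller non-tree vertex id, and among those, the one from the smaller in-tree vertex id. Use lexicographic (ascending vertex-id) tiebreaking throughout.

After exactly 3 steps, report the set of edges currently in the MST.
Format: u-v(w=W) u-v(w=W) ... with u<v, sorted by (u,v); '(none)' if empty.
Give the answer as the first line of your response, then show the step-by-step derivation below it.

0-3(w=3) 0-5(w=1) 1-5(w=1)

step 1: add edge 0-3 (w=3); MST = {0-3(w=3)}
step 2: add edge 0-5 (w=1); MST = {0-3(w=3) 0-5(w=1)}
step 3: add edge 1-5 (w=1); MST = {0-3(w=3) 0-5(w=1) 1-5(w=1)}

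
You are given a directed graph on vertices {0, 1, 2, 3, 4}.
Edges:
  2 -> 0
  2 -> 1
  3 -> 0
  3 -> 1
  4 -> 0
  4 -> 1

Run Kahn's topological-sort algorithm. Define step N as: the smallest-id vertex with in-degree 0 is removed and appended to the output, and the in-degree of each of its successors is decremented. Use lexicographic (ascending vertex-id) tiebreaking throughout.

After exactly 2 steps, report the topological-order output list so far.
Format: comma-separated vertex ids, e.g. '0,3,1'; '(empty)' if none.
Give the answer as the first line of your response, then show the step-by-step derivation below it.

2,3

step 1: output 2; order=[2]; indeg=(2,2,0,0,0)
step 2: output 3; order=[2,3]; indeg=(1,1,0,0,0)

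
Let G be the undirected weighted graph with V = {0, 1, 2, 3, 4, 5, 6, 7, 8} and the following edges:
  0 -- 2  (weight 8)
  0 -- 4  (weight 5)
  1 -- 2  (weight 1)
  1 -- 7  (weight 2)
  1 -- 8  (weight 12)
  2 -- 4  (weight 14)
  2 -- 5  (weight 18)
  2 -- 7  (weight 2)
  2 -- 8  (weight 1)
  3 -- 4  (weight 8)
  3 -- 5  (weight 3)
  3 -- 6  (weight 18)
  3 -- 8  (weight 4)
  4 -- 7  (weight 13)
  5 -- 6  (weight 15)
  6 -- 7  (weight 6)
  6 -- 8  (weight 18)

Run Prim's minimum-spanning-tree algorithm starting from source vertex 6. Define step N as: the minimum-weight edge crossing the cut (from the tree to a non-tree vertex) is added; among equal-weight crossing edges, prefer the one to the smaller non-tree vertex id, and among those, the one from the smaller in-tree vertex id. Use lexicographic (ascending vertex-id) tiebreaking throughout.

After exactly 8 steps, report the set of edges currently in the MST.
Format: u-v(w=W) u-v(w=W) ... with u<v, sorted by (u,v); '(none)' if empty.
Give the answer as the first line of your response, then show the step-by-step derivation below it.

0-2(w=8) 0-4(w=5) 1-2(w=1) 1-7(w=2) 2-8(w=1) 3-5(w=3) 3-8(w=4) 6-7(w=6)

step 1: add edge 6-7 (w=6); MST = {6-7(w=6)}
step 2: add edge 1-7 (w=2); MST = {1-7(w=2) 6-7(w=6)}
step 3: add edge 1-2 (w=1); MST = {1-2(w=1) 1-7(w=2) 6-7(w=6)}
step 4: add edge 2-8 (w=1); MST = {1-2(w=1) 1-7(w=2) 2-8(w=1) 6-7(w=6)}
step 5: add edge 3-8 (w=4); MST = {1-2(w=1) 1-7(w=2) 2-8(w=1) 3-8(w=4) 6-7(w=6)}
step 6: add edge 3-5 (w=3); MST = {1-2(w=1) 1-7(w=2) 2-8(w=1) 3-5(w=3) 3-8(w=4) 6-7(w=6)}
step 7: add edge 0-2 (w=8); MST = {0-2(w=8) 1-2(w=1) 1-7(w=2) 2-8(w=1) 3-5(w=3) 3-8(w=4) 6-7(w=6)}
step 8: add edge 0-4 (w=5); MST = {0-2(w=8) 0-4(w=5) 1-2(w=1) 1-7(w=2) 2-8(w=1) 3-5(w=3) 3-8(w=4) 6-7(w=6)}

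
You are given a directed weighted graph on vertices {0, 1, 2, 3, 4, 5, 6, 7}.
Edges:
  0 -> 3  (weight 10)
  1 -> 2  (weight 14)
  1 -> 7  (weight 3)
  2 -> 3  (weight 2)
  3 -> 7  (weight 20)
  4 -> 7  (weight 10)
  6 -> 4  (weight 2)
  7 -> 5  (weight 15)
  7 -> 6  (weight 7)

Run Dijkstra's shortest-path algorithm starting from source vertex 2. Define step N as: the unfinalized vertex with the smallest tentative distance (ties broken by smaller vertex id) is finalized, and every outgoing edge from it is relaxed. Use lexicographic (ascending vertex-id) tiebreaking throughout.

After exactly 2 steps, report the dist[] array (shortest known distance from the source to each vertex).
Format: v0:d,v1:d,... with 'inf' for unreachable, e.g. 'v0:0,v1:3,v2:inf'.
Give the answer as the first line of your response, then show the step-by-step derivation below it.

v0:inf,v1:inf,v2:0,v3:2,v4:inf,v5:inf,v6:inf,v7:22

step 1: dist = v0:inf,v1:inf,v2:0,v3:2,v4:inf,v5:inf,v6:inf,v7:inf
step 2: dist = v0:inf,v1:inf,v2:0,v3:2,v4:inf,v5:inf,v6:inf,v7:22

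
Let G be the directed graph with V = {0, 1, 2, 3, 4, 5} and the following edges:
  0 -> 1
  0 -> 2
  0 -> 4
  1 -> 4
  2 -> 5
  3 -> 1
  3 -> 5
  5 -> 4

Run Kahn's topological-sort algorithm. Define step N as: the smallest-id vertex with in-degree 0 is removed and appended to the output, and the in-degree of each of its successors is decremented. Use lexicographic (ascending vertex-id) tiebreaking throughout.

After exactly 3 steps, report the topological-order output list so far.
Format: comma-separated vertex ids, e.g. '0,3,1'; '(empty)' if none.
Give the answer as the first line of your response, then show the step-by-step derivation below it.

0,2,3

step 1: output 0; order=[0]; indeg=(0,1,0,0,2,2)
step 2: output 2; order=[0,2]; indeg=(0,1,0,0,2,1)
step 3: output 3; order=[0,2,3]; indeg=(0,0,0,0,2,0)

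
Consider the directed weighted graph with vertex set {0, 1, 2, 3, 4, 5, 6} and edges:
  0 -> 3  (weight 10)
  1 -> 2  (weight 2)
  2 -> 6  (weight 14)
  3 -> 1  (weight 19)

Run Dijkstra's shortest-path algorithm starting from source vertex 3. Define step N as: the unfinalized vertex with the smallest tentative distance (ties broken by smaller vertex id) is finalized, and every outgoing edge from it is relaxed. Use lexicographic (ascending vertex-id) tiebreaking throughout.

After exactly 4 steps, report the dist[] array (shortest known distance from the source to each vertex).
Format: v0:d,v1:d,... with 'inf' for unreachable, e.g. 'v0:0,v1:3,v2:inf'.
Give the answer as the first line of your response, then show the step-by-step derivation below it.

v0:inf,v1:19,v2:21,v3:0,v4:inf,v5:inf,v6:35

step 1: dist = v0:inf,v1:19,v2:inf,v3:0,v4:inf,v5:inf,v6:inf
step 2: dist = v0:inf,v1:19,v2:21,v3:0,v4:inf,v5:inf,v6:inf
step 3: dist = v0:inf,v1:19,v2:21,v3:0,v4:inf,v5:inf,v6:35
step 4: dist = v0:inf,v1:19,v2:21,v3:0,v4:inf,v5:inf,v6:35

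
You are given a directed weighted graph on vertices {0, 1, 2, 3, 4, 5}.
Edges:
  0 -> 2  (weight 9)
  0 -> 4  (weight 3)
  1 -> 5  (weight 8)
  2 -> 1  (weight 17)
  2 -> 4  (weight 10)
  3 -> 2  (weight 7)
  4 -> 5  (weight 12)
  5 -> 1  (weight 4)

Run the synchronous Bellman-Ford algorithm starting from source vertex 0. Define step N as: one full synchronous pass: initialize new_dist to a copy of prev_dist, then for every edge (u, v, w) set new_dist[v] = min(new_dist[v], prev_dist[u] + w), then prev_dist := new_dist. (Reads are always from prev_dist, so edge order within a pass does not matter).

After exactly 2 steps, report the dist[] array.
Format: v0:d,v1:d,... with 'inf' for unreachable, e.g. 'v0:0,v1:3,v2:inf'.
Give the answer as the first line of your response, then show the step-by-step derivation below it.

v0:0,v1:26,v2:9,v3:inf,v4:3,v5:15

step 1: dist = v0:0,v1:inf,v2:9,v3:inf,v4:3,v5:inf
step 2: dist = v0:0,v1:26,v2:9,v3:inf,v4:3,v5:15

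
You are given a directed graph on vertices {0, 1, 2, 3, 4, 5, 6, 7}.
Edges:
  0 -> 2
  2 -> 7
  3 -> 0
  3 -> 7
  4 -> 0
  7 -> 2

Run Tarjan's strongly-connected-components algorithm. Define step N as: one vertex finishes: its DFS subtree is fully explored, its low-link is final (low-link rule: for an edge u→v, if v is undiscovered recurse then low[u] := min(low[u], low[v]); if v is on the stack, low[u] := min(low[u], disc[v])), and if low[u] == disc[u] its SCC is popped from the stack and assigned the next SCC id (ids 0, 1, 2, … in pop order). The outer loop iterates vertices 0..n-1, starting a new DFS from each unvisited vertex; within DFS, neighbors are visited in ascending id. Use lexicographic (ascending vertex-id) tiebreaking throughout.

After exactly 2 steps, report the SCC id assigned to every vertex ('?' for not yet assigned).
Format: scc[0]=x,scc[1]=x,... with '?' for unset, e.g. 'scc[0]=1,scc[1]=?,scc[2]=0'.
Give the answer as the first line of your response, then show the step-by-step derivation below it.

scc[0]=?,scc[1]=?,scc[2]=0,scc[3]=?,scc[4]=?,scc[5]=?,scc[6]=?,scc[7]=0

step 1: low=(low[0]=0,low[1]=?,low[2]=1,low[3]=?,low[4]=?,low[5]=?,low[6]=?,low[7]=1); scc=(scc[0]=?,scc[1]=?,scc[2]=?,scc[3]=?,scc[4]=?,scc[5]=?,scc[6]=?,scc[7]=?)
step 2: low=(low[0]=0,low[1]=?,low[2]=1,low[3]=?,low[4]=?,low[5]=?,low[6]=?,low[7]=1); scc=(scc[0]=?,scc[1]=?,scc[2]=0,scc[3]=?,scc[4]=?,scc[5]=?,scc[6]=?,scc[7]=0)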